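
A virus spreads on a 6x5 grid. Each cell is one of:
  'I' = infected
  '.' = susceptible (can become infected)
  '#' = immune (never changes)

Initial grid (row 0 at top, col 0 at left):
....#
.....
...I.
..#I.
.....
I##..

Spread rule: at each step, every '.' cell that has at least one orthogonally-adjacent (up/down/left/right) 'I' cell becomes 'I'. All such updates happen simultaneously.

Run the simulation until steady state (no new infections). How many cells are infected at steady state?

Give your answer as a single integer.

Step 0 (initial): 3 infected
Step 1: +6 new -> 9 infected
Step 2: +9 new -> 18 infected
Step 3: +5 new -> 23 infected
Step 4: +2 new -> 25 infected
Step 5: +1 new -> 26 infected
Step 6: +0 new -> 26 infected

Answer: 26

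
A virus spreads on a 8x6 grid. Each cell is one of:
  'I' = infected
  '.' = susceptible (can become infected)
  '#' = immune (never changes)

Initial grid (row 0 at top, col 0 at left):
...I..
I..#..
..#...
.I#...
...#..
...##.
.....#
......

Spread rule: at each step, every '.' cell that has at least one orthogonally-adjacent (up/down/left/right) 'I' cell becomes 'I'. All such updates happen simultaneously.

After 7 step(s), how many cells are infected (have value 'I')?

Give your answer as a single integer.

Step 0 (initial): 3 infected
Step 1: +8 new -> 11 infected
Step 2: +7 new -> 18 infected
Step 3: +5 new -> 23 infected
Step 4: +6 new -> 29 infected
Step 5: +6 new -> 35 infected
Step 6: +3 new -> 38 infected
Step 7: +2 new -> 40 infected

Answer: 40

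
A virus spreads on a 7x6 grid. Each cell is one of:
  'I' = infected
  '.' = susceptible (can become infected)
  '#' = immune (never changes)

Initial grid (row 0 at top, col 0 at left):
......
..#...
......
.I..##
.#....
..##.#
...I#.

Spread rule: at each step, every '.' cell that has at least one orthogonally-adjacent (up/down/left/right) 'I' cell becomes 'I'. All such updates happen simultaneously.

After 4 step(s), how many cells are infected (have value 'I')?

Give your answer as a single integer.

Step 0 (initial): 2 infected
Step 1: +4 new -> 6 infected
Step 2: +7 new -> 13 infected
Step 3: +7 new -> 20 infected
Step 4: +5 new -> 25 infected

Answer: 25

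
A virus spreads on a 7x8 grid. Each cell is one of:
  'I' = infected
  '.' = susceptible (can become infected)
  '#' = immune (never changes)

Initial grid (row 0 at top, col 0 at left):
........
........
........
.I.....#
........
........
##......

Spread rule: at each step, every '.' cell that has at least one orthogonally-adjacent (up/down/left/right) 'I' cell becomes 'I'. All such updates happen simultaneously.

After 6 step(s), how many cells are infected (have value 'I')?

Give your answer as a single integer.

Step 0 (initial): 1 infected
Step 1: +4 new -> 5 infected
Step 2: +7 new -> 12 infected
Step 3: +8 new -> 20 infected
Step 4: +8 new -> 28 infected
Step 5: +7 new -> 35 infected
Step 6: +6 new -> 41 infected

Answer: 41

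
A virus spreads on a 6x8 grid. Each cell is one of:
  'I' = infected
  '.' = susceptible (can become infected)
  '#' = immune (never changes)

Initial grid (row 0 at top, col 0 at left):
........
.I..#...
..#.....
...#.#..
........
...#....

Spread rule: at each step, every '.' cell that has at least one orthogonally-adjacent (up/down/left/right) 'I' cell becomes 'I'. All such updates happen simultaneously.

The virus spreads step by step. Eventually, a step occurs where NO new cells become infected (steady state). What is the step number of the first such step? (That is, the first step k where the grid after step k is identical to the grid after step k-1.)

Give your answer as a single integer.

Step 0 (initial): 1 infected
Step 1: +4 new -> 5 infected
Step 2: +5 new -> 10 infected
Step 3: +5 new -> 15 infected
Step 4: +5 new -> 20 infected
Step 5: +6 new -> 26 infected
Step 6: +4 new -> 30 infected
Step 7: +6 new -> 36 infected
Step 8: +4 new -> 40 infected
Step 9: +2 new -> 42 infected
Step 10: +1 new -> 43 infected
Step 11: +0 new -> 43 infected

Answer: 11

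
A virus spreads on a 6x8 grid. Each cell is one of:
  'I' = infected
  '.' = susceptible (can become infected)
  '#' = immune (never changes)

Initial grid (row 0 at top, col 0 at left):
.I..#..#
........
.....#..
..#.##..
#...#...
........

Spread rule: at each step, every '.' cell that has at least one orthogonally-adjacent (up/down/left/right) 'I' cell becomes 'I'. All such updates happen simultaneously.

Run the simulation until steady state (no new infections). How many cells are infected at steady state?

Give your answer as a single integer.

Answer: 40

Derivation:
Step 0 (initial): 1 infected
Step 1: +3 new -> 4 infected
Step 2: +4 new -> 8 infected
Step 3: +4 new -> 12 infected
Step 4: +4 new -> 16 infected
Step 5: +5 new -> 21 infected
Step 6: +5 new -> 26 infected
Step 7: +4 new -> 30 infected
Step 8: +3 new -> 33 infected
Step 9: +3 new -> 36 infected
Step 10: +3 new -> 39 infected
Step 11: +1 new -> 40 infected
Step 12: +0 new -> 40 infected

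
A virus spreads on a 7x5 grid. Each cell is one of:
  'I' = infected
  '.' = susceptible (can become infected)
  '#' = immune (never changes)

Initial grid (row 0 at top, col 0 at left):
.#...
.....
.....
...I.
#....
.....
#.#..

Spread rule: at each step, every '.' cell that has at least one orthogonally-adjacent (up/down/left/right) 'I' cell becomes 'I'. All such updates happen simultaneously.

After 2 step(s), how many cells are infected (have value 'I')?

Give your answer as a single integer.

Answer: 12

Derivation:
Step 0 (initial): 1 infected
Step 1: +4 new -> 5 infected
Step 2: +7 new -> 12 infected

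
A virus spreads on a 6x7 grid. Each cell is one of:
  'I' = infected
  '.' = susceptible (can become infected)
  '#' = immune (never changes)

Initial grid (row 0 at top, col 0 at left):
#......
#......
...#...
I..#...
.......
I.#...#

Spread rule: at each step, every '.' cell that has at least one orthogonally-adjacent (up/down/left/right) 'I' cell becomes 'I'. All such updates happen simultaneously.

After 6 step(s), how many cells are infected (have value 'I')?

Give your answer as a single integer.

Answer: 24

Derivation:
Step 0 (initial): 2 infected
Step 1: +4 new -> 6 infected
Step 2: +3 new -> 9 infected
Step 3: +3 new -> 12 infected
Step 4: +3 new -> 15 infected
Step 5: +4 new -> 19 infected
Step 6: +5 new -> 24 infected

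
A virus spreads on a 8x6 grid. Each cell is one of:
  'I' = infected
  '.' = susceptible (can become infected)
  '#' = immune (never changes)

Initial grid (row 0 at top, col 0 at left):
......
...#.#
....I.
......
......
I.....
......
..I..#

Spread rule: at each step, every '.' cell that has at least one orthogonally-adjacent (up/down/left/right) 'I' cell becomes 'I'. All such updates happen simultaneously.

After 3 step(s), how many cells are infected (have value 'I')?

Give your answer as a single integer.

Step 0 (initial): 3 infected
Step 1: +10 new -> 13 infected
Step 2: +12 new -> 25 infected
Step 3: +13 new -> 38 infected

Answer: 38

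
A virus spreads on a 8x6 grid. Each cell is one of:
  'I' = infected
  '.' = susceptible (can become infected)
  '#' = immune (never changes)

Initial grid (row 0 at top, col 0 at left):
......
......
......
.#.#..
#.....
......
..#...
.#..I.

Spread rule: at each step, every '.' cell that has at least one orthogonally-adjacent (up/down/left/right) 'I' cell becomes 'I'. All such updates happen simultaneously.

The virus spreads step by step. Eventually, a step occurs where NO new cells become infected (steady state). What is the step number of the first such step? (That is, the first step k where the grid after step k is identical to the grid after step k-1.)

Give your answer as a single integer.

Answer: 12

Derivation:
Step 0 (initial): 1 infected
Step 1: +3 new -> 4 infected
Step 2: +4 new -> 8 infected
Step 3: +3 new -> 11 infected
Step 4: +4 new -> 15 infected
Step 5: +4 new -> 19 infected
Step 6: +7 new -> 26 infected
Step 7: +5 new -> 31 infected
Step 8: +5 new -> 36 infected
Step 9: +3 new -> 39 infected
Step 10: +3 new -> 42 infected
Step 11: +1 new -> 43 infected
Step 12: +0 new -> 43 infected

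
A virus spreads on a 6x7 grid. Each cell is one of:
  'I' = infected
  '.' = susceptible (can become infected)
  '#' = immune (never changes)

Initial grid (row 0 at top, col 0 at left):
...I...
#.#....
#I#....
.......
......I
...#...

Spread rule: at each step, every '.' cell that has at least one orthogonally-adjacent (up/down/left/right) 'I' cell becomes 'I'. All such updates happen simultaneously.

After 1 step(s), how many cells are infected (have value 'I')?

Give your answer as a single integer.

Answer: 11

Derivation:
Step 0 (initial): 3 infected
Step 1: +8 new -> 11 infected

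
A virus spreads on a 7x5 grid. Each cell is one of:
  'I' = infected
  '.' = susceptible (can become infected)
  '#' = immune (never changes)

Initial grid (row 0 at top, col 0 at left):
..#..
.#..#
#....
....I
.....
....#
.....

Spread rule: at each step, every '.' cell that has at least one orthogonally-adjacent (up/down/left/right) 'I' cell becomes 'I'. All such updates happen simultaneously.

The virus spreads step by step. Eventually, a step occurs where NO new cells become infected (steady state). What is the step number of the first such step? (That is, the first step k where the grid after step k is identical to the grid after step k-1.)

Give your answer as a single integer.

Step 0 (initial): 1 infected
Step 1: +3 new -> 4 infected
Step 2: +3 new -> 7 infected
Step 3: +5 new -> 12 infected
Step 4: +7 new -> 19 infected
Step 5: +5 new -> 24 infected
Step 6: +2 new -> 26 infected
Step 7: +1 new -> 27 infected
Step 8: +0 new -> 27 infected

Answer: 8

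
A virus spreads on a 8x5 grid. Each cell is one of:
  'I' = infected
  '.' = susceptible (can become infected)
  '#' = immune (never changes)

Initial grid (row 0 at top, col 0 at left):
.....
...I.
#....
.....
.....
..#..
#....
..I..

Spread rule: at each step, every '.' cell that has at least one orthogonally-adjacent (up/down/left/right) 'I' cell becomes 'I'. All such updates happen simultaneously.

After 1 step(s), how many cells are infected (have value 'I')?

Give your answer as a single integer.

Step 0 (initial): 2 infected
Step 1: +7 new -> 9 infected

Answer: 9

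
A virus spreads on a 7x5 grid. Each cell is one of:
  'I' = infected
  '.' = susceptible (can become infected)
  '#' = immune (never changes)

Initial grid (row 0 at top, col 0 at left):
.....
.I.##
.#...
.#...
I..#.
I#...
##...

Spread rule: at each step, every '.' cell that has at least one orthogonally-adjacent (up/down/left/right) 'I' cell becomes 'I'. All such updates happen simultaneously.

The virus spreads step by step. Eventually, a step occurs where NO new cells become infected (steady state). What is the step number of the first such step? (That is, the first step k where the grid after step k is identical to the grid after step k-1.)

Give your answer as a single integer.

Answer: 7

Derivation:
Step 0 (initial): 3 infected
Step 1: +5 new -> 8 infected
Step 2: +5 new -> 13 infected
Step 3: +4 new -> 17 infected
Step 4: +5 new -> 22 infected
Step 5: +3 new -> 25 infected
Step 6: +2 new -> 27 infected
Step 7: +0 new -> 27 infected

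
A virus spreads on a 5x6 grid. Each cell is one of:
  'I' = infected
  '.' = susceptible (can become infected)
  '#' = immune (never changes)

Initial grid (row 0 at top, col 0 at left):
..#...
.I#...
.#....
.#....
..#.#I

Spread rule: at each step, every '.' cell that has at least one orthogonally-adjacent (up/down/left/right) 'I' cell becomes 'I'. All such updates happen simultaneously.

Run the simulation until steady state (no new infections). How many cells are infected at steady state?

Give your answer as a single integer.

Answer: 24

Derivation:
Step 0 (initial): 2 infected
Step 1: +3 new -> 5 infected
Step 2: +4 new -> 9 infected
Step 3: +4 new -> 13 infected
Step 4: +6 new -> 19 infected
Step 5: +4 new -> 23 infected
Step 6: +1 new -> 24 infected
Step 7: +0 new -> 24 infected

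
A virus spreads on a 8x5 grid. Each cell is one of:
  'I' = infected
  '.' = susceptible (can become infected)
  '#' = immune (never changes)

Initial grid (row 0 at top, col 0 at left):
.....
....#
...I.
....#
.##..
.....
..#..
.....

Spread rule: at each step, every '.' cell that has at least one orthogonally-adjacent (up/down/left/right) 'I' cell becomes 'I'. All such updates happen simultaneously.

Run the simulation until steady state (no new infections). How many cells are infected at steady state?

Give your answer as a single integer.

Step 0 (initial): 1 infected
Step 1: +4 new -> 5 infected
Step 2: +5 new -> 10 infected
Step 3: +7 new -> 17 infected
Step 4: +6 new -> 23 infected
Step 5: +5 new -> 28 infected
Step 6: +4 new -> 32 infected
Step 7: +2 new -> 34 infected
Step 8: +1 new -> 35 infected
Step 9: +0 new -> 35 infected

Answer: 35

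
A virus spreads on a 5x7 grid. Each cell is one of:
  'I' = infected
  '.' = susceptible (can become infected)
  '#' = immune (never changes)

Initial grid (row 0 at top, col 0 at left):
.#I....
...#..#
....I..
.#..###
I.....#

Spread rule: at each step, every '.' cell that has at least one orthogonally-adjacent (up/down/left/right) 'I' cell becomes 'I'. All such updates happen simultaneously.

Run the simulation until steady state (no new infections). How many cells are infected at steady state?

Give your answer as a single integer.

Answer: 27

Derivation:
Step 0 (initial): 3 infected
Step 1: +7 new -> 10 infected
Step 2: +8 new -> 18 infected
Step 3: +5 new -> 23 infected
Step 4: +3 new -> 26 infected
Step 5: +1 new -> 27 infected
Step 6: +0 new -> 27 infected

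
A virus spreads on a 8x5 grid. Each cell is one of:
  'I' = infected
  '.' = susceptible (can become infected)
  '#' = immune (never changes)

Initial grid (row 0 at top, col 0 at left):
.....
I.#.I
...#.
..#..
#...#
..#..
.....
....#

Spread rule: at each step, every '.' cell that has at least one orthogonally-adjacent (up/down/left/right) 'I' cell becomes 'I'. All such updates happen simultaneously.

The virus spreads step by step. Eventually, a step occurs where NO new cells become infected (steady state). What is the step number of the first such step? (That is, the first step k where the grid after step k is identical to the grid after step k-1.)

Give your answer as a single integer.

Step 0 (initial): 2 infected
Step 1: +6 new -> 8 infected
Step 2: +5 new -> 13 infected
Step 3: +4 new -> 17 infected
Step 4: +2 new -> 19 infected
Step 5: +3 new -> 22 infected
Step 6: +4 new -> 26 infected
Step 7: +5 new -> 31 infected
Step 8: +2 new -> 33 infected
Step 9: +0 new -> 33 infected

Answer: 9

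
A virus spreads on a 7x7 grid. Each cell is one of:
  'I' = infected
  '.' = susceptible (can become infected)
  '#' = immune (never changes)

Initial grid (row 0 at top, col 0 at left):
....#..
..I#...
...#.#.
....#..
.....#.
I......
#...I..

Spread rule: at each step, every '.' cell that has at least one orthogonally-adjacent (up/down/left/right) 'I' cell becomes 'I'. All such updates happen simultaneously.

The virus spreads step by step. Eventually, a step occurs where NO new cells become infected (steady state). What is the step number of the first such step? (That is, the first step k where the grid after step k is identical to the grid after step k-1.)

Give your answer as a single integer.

Step 0 (initial): 3 infected
Step 1: +8 new -> 11 infected
Step 2: +14 new -> 25 infected
Step 3: +7 new -> 32 infected
Step 4: +1 new -> 33 infected
Step 5: +1 new -> 34 infected
Step 6: +2 new -> 36 infected
Step 7: +1 new -> 37 infected
Step 8: +2 new -> 39 infected
Step 9: +2 new -> 41 infected
Step 10: +1 new -> 42 infected
Step 11: +0 new -> 42 infected

Answer: 11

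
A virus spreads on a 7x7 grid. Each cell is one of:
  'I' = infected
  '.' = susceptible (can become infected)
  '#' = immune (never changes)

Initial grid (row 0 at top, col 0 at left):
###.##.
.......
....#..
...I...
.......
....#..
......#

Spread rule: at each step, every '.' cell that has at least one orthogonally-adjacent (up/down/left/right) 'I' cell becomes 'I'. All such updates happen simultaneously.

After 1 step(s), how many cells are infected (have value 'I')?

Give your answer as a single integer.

Answer: 5

Derivation:
Step 0 (initial): 1 infected
Step 1: +4 new -> 5 infected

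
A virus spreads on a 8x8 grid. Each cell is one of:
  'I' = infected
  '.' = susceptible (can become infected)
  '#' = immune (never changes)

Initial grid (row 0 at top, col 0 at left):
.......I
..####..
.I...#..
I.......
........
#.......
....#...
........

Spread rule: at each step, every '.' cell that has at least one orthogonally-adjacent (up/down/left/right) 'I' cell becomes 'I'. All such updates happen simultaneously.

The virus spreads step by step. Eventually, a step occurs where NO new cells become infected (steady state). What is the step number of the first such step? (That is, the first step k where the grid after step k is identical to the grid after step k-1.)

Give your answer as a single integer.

Answer: 10

Derivation:
Step 0 (initial): 3 infected
Step 1: +7 new -> 10 infected
Step 2: +8 new -> 18 infected
Step 3: +9 new -> 27 infected
Step 4: +7 new -> 34 infected
Step 5: +8 new -> 42 infected
Step 6: +7 new -> 49 infected
Step 7: +4 new -> 53 infected
Step 8: +3 new -> 56 infected
Step 9: +1 new -> 57 infected
Step 10: +0 new -> 57 infected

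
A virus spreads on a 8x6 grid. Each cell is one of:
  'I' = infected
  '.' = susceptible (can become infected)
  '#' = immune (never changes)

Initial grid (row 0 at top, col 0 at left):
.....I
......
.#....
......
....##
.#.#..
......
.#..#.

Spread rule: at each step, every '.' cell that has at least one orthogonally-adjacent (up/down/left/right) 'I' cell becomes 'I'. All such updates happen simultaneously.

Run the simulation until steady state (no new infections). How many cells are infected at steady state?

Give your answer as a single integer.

Step 0 (initial): 1 infected
Step 1: +2 new -> 3 infected
Step 2: +3 new -> 6 infected
Step 3: +4 new -> 10 infected
Step 4: +4 new -> 14 infected
Step 5: +4 new -> 18 infected
Step 6: +3 new -> 21 infected
Step 7: +3 new -> 24 infected
Step 8: +3 new -> 27 infected
Step 9: +2 new -> 29 infected
Step 10: +4 new -> 33 infected
Step 11: +3 new -> 36 infected
Step 12: +3 new -> 39 infected
Step 13: +2 new -> 41 infected
Step 14: +0 new -> 41 infected

Answer: 41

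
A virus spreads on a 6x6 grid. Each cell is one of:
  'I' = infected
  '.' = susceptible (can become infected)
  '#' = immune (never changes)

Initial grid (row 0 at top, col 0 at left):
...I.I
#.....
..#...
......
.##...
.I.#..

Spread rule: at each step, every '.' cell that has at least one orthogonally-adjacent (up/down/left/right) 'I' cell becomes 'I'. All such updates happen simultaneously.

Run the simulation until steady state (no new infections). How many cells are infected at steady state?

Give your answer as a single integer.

Step 0 (initial): 3 infected
Step 1: +6 new -> 9 infected
Step 2: +6 new -> 15 infected
Step 3: +6 new -> 21 infected
Step 4: +7 new -> 28 infected
Step 5: +2 new -> 30 infected
Step 6: +1 new -> 31 infected
Step 7: +0 new -> 31 infected

Answer: 31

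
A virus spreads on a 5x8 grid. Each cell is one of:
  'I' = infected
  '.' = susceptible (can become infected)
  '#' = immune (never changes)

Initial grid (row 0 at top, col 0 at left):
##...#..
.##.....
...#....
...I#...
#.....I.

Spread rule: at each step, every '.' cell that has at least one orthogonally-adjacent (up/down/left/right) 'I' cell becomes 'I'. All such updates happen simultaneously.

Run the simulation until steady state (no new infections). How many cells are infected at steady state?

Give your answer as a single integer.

Answer: 32

Derivation:
Step 0 (initial): 2 infected
Step 1: +5 new -> 7 infected
Step 2: +7 new -> 14 infected
Step 3: +6 new -> 20 infected
Step 4: +5 new -> 25 infected
Step 5: +3 new -> 28 infected
Step 6: +2 new -> 30 infected
Step 7: +1 new -> 31 infected
Step 8: +1 new -> 32 infected
Step 9: +0 new -> 32 infected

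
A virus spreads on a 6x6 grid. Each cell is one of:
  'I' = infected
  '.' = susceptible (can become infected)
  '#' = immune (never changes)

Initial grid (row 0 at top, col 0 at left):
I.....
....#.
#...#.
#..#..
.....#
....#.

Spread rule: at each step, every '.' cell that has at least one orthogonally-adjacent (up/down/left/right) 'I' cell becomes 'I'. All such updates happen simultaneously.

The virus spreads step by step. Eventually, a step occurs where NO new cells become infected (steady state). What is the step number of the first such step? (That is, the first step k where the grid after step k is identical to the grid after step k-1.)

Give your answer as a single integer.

Answer: 10

Derivation:
Step 0 (initial): 1 infected
Step 1: +2 new -> 3 infected
Step 2: +2 new -> 5 infected
Step 3: +3 new -> 8 infected
Step 4: +4 new -> 12 infected
Step 5: +4 new -> 16 infected
Step 6: +4 new -> 20 infected
Step 7: +4 new -> 24 infected
Step 8: +3 new -> 27 infected
Step 9: +1 new -> 28 infected
Step 10: +0 new -> 28 infected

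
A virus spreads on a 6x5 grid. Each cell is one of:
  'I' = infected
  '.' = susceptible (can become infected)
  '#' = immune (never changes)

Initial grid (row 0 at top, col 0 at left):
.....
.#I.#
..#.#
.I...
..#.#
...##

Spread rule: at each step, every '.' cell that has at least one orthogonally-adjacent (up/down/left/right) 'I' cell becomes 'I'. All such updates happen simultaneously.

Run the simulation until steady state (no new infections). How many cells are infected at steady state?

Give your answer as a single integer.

Answer: 22

Derivation:
Step 0 (initial): 2 infected
Step 1: +6 new -> 8 infected
Step 2: +7 new -> 15 infected
Step 3: +7 new -> 22 infected
Step 4: +0 new -> 22 infected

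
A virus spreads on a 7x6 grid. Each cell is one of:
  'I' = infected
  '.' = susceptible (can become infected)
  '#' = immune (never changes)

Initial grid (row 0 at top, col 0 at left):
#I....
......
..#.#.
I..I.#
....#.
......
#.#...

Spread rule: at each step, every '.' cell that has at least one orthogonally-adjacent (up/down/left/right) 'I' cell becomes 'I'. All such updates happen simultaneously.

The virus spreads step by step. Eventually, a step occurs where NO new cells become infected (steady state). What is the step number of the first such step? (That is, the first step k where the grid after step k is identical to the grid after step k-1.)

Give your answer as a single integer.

Answer: 6

Derivation:
Step 0 (initial): 3 infected
Step 1: +9 new -> 12 infected
Step 2: +9 new -> 21 infected
Step 3: +6 new -> 27 infected
Step 4: +5 new -> 32 infected
Step 5: +3 new -> 35 infected
Step 6: +0 new -> 35 infected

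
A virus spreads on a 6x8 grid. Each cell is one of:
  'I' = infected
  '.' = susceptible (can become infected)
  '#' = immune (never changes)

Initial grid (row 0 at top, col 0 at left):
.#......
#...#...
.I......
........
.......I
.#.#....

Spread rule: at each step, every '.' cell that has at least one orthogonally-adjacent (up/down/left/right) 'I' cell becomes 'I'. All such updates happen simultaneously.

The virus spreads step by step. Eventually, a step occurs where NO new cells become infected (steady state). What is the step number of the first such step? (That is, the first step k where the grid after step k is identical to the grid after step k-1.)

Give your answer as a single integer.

Step 0 (initial): 2 infected
Step 1: +7 new -> 9 infected
Step 2: +9 new -> 18 infected
Step 3: +11 new -> 29 infected
Step 4: +9 new -> 38 infected
Step 5: +3 new -> 41 infected
Step 6: +1 new -> 42 infected
Step 7: +0 new -> 42 infected

Answer: 7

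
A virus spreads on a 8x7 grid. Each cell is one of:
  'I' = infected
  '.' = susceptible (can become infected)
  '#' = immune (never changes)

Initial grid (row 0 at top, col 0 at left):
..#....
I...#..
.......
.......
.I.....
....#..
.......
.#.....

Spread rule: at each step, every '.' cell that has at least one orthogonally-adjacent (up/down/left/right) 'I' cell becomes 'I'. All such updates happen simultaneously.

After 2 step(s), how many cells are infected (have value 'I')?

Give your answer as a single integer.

Answer: 18

Derivation:
Step 0 (initial): 2 infected
Step 1: +7 new -> 9 infected
Step 2: +9 new -> 18 infected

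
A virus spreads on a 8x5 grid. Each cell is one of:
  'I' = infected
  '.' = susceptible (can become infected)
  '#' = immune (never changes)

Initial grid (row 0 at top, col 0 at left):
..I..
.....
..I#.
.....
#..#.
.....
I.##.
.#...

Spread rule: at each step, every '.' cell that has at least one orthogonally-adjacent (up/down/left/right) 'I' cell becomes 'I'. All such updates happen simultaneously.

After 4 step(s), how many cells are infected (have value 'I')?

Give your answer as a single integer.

Step 0 (initial): 3 infected
Step 1: +8 new -> 11 infected
Step 2: +9 new -> 20 infected
Step 3: +6 new -> 26 infected
Step 4: +3 new -> 29 infected

Answer: 29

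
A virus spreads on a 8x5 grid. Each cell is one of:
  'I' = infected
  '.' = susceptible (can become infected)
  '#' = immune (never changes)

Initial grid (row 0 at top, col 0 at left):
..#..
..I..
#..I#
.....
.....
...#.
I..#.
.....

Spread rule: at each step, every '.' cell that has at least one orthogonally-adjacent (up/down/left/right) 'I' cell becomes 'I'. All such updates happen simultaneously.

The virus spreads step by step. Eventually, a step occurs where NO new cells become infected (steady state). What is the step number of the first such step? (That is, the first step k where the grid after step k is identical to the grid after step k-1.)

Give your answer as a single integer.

Step 0 (initial): 3 infected
Step 1: +7 new -> 10 infected
Step 2: +12 new -> 22 infected
Step 3: +9 new -> 31 infected
Step 4: +2 new -> 33 infected
Step 5: +2 new -> 35 infected
Step 6: +0 new -> 35 infected

Answer: 6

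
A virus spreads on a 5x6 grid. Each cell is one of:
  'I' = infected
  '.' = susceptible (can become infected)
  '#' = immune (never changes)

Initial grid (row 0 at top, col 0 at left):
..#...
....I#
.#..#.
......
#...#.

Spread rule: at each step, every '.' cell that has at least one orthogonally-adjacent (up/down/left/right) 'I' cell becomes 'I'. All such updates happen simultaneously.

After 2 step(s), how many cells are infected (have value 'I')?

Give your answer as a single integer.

Step 0 (initial): 1 infected
Step 1: +2 new -> 3 infected
Step 2: +4 new -> 7 infected

Answer: 7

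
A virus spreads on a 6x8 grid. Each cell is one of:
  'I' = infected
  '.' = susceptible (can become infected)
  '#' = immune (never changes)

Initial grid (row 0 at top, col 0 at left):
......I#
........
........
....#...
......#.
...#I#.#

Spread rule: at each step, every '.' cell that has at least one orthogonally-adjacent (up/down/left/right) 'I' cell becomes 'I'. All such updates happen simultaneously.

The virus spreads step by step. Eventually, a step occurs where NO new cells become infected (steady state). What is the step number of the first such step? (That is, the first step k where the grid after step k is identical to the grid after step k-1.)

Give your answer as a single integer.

Answer: 8

Derivation:
Step 0 (initial): 2 infected
Step 1: +3 new -> 5 infected
Step 2: +6 new -> 11 infected
Step 3: +8 new -> 19 infected
Step 4: +8 new -> 27 infected
Step 5: +7 new -> 34 infected
Step 6: +5 new -> 39 infected
Step 7: +2 new -> 41 infected
Step 8: +0 new -> 41 infected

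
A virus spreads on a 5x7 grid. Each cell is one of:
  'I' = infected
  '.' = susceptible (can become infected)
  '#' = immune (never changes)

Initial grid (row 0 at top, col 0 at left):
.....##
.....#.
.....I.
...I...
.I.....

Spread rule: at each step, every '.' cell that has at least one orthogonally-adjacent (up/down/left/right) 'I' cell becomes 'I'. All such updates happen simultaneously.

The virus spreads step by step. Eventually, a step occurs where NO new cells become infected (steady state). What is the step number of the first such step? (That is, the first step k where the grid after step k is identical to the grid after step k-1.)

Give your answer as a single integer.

Answer: 6

Derivation:
Step 0 (initial): 3 infected
Step 1: +10 new -> 13 infected
Step 2: +9 new -> 22 infected
Step 3: +6 new -> 28 infected
Step 4: +3 new -> 31 infected
Step 5: +1 new -> 32 infected
Step 6: +0 new -> 32 infected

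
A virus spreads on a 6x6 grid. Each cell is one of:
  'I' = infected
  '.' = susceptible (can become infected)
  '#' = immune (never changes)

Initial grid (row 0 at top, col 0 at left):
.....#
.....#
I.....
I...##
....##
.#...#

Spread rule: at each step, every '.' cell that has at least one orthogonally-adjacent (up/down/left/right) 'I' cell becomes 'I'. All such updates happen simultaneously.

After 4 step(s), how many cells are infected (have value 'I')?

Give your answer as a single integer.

Answer: 22

Derivation:
Step 0 (initial): 2 infected
Step 1: +4 new -> 6 infected
Step 2: +6 new -> 12 infected
Step 3: +5 new -> 17 infected
Step 4: +5 new -> 22 infected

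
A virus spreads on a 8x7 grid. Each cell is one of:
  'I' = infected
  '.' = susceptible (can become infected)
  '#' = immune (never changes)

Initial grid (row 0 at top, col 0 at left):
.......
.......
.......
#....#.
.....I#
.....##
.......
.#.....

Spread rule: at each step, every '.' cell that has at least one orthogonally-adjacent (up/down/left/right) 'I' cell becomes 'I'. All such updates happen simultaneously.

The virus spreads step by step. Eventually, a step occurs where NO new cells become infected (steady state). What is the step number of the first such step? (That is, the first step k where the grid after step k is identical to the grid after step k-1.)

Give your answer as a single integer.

Answer: 10

Derivation:
Step 0 (initial): 1 infected
Step 1: +1 new -> 2 infected
Step 2: +3 new -> 5 infected
Step 3: +5 new -> 10 infected
Step 4: +9 new -> 19 infected
Step 5: +12 new -> 31 infected
Step 6: +10 new -> 41 infected
Step 7: +5 new -> 46 infected
Step 8: +3 new -> 49 infected
Step 9: +1 new -> 50 infected
Step 10: +0 new -> 50 infected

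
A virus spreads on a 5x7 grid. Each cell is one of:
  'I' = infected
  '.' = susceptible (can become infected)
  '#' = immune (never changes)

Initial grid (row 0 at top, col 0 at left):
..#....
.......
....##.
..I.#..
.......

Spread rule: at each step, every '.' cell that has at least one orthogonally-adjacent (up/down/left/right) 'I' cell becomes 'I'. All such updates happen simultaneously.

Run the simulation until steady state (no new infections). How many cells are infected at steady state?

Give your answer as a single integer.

Step 0 (initial): 1 infected
Step 1: +4 new -> 5 infected
Step 2: +6 new -> 11 infected
Step 3: +5 new -> 16 infected
Step 4: +5 new -> 21 infected
Step 5: +5 new -> 26 infected
Step 6: +3 new -> 29 infected
Step 7: +2 new -> 31 infected
Step 8: +0 new -> 31 infected

Answer: 31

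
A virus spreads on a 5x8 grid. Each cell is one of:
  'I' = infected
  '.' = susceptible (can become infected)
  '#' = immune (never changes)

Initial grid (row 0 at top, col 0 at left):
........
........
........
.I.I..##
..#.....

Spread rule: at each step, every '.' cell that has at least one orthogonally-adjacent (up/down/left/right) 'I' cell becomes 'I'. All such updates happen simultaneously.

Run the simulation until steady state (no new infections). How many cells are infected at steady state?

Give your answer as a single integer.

Answer: 37

Derivation:
Step 0 (initial): 2 infected
Step 1: +7 new -> 9 infected
Step 2: +8 new -> 17 infected
Step 3: +7 new -> 24 infected
Step 4: +6 new -> 30 infected
Step 5: +4 new -> 34 infected
Step 6: +2 new -> 36 infected
Step 7: +1 new -> 37 infected
Step 8: +0 new -> 37 infected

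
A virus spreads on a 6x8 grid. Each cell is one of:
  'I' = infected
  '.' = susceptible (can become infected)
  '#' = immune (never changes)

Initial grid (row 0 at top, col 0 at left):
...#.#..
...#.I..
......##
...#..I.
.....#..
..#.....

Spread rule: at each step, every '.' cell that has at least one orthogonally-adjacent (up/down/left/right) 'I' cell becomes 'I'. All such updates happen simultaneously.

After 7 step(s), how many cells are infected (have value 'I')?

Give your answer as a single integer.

Answer: 38

Derivation:
Step 0 (initial): 2 infected
Step 1: +6 new -> 8 infected
Step 2: +7 new -> 15 infected
Step 3: +5 new -> 20 infected
Step 4: +3 new -> 23 infected
Step 5: +5 new -> 28 infected
Step 6: +5 new -> 33 infected
Step 7: +5 new -> 38 infected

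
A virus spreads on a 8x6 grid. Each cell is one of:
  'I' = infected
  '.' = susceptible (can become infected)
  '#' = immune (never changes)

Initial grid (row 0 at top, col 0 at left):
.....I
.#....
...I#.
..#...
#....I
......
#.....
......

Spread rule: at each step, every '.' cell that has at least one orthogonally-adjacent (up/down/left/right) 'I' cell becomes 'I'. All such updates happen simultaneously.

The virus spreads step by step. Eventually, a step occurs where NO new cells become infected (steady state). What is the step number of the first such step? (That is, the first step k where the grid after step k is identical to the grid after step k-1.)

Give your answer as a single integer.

Step 0 (initial): 3 infected
Step 1: +8 new -> 11 infected
Step 2: +9 new -> 20 infected
Step 3: +7 new -> 27 infected
Step 4: +7 new -> 34 infected
Step 5: +4 new -> 38 infected
Step 6: +3 new -> 41 infected
Step 7: +1 new -> 42 infected
Step 8: +1 new -> 43 infected
Step 9: +0 new -> 43 infected

Answer: 9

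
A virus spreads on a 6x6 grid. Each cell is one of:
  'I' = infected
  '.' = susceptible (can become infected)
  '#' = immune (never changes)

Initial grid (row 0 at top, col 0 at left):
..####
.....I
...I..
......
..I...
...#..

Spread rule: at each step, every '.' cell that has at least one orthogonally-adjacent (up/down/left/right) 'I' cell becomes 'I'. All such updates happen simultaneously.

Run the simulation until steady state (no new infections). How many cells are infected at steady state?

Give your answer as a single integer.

Answer: 31

Derivation:
Step 0 (initial): 3 infected
Step 1: +10 new -> 13 infected
Step 2: +8 new -> 21 infected
Step 3: +6 new -> 27 infected
Step 4: +3 new -> 30 infected
Step 5: +1 new -> 31 infected
Step 6: +0 new -> 31 infected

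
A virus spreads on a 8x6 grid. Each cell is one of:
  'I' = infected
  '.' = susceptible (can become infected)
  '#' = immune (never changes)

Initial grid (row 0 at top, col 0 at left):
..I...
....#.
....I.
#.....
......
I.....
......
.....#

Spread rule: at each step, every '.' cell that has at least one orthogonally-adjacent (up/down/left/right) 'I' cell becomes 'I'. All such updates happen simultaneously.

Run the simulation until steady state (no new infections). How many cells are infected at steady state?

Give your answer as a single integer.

Step 0 (initial): 3 infected
Step 1: +9 new -> 12 infected
Step 2: +13 new -> 25 infected
Step 3: +12 new -> 37 infected
Step 4: +5 new -> 42 infected
Step 5: +3 new -> 45 infected
Step 6: +0 new -> 45 infected

Answer: 45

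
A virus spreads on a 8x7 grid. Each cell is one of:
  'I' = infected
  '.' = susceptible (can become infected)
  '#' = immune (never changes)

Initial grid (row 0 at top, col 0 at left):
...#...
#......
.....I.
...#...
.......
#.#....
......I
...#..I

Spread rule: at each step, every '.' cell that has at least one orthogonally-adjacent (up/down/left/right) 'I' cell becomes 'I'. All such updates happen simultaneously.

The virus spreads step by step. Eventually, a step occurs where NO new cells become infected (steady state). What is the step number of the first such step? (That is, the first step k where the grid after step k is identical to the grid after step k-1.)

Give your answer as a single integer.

Step 0 (initial): 3 infected
Step 1: +7 new -> 10 infected
Step 2: +11 new -> 21 infected
Step 3: +7 new -> 28 infected
Step 4: +6 new -> 34 infected
Step 5: +7 new -> 41 infected
Step 6: +6 new -> 47 infected
Step 7: +3 new -> 50 infected
Step 8: +0 new -> 50 infected

Answer: 8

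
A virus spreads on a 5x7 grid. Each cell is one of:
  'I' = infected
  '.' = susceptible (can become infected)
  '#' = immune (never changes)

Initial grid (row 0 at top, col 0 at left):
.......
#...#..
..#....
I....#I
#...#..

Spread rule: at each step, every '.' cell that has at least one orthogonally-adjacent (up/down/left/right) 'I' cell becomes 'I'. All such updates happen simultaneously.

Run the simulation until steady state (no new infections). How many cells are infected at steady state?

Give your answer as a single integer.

Answer: 29

Derivation:
Step 0 (initial): 2 infected
Step 1: +4 new -> 6 infected
Step 2: +6 new -> 12 infected
Step 3: +6 new -> 18 infected
Step 4: +6 new -> 24 infected
Step 5: +4 new -> 28 infected
Step 6: +1 new -> 29 infected
Step 7: +0 new -> 29 infected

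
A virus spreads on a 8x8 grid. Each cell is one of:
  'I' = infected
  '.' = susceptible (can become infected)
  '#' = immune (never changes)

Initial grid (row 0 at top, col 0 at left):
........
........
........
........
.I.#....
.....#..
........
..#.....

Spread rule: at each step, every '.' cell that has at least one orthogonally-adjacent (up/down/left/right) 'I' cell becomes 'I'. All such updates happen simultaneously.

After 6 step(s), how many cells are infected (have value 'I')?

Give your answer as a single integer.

Step 0 (initial): 1 infected
Step 1: +4 new -> 5 infected
Step 2: +6 new -> 11 infected
Step 3: +8 new -> 19 infected
Step 4: +8 new -> 27 infected
Step 5: +8 new -> 35 infected
Step 6: +7 new -> 42 infected

Answer: 42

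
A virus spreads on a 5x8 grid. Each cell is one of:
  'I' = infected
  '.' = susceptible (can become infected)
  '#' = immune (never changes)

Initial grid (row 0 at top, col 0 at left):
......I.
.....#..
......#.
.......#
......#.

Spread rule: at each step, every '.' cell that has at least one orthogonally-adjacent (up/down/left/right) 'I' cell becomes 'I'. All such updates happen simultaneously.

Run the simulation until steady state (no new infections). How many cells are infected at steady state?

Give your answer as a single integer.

Step 0 (initial): 1 infected
Step 1: +3 new -> 4 infected
Step 2: +2 new -> 6 infected
Step 3: +3 new -> 9 infected
Step 4: +3 new -> 12 infected
Step 5: +5 new -> 17 infected
Step 6: +6 new -> 23 infected
Step 7: +6 new -> 29 infected
Step 8: +3 new -> 32 infected
Step 9: +2 new -> 34 infected
Step 10: +1 new -> 35 infected
Step 11: +0 new -> 35 infected

Answer: 35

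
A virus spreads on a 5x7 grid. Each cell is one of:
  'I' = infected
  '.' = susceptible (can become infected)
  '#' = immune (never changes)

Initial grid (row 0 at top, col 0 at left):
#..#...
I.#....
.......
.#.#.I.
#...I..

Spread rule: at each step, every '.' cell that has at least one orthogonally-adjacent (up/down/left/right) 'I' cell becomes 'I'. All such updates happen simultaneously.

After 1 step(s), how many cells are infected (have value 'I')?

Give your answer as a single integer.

Step 0 (initial): 3 infected
Step 1: +7 new -> 10 infected

Answer: 10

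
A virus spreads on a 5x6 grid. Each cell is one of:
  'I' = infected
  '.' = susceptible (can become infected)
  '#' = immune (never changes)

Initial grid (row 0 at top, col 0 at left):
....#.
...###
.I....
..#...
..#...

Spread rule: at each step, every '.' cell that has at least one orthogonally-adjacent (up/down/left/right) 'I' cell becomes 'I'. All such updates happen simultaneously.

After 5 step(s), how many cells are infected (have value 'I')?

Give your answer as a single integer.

Step 0 (initial): 1 infected
Step 1: +4 new -> 5 infected
Step 2: +6 new -> 11 infected
Step 3: +5 new -> 16 infected
Step 4: +4 new -> 20 infected
Step 5: +2 new -> 22 infected

Answer: 22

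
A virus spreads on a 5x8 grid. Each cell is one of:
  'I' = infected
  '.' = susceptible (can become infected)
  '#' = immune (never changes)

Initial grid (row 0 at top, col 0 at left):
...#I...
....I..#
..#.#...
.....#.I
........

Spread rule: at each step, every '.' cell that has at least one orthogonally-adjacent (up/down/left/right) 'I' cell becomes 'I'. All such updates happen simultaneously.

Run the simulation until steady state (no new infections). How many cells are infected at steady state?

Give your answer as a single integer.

Answer: 35

Derivation:
Step 0 (initial): 3 infected
Step 1: +6 new -> 9 infected
Step 2: +7 new -> 16 infected
Step 3: +5 new -> 21 infected
Step 4: +7 new -> 28 infected
Step 5: +4 new -> 32 infected
Step 6: +2 new -> 34 infected
Step 7: +1 new -> 35 infected
Step 8: +0 new -> 35 infected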